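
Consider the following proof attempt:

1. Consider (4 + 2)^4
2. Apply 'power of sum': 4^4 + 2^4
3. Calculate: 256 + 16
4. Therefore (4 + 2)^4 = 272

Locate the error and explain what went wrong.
Step 2: Apply 'power of sum': 4^4 + 2^4

Step 2 incorrectly applies a non-existent rule '(a+b)^n = a^n + b^n'. This is false in general. The correct expansion uses the binomial theorem. The actual value is (4 + 2)^4 = 6^4 = 1296, not 272.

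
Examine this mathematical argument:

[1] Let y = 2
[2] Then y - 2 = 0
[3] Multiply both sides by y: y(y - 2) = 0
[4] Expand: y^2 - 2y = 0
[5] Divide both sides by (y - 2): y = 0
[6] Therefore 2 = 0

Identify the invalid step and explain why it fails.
Step 5: Divide both sides by (y - 2): y = 0

Step 5 divides both sides by (y - 2). However, since y = 2, we have (y - 2) = 0. Division by zero is undefined, making this step invalid.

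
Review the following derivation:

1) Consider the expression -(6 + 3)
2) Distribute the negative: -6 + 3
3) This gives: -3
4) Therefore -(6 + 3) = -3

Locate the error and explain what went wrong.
Step 2: Distribute the negative: -6 + 3

Step 2 incorrectly distributes the negative sign. The correct distribution is -(6 + 3) = -6 - 3 = -9. The negative must be applied to both terms, not just the first. The error treats -(6 + 3) as -6 + 3, which equals -3 instead of -9.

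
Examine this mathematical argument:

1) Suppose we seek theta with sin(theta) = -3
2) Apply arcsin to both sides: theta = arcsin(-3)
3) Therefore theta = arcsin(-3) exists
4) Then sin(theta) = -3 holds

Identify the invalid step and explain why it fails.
Step 2: Apply arcsin to both sides: theta = arcsin(-3)

Step 2 applies arcsin to -3. However, arcsin(x) is only defined for x in [-1, 1] because sin(theta) can only produce values in that range. Since |-3| > 1, arcsin(-3) is undefined. There is no angle whose sine equals -3.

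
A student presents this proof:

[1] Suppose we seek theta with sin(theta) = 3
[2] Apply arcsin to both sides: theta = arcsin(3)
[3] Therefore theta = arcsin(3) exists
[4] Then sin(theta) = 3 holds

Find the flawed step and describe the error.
Step 2: Apply arcsin to both sides: theta = arcsin(3)

Step 2 applies arcsin to 3. However, arcsin(x) is only defined for x in [-1, 1] because sin(theta) can only produce values in that range. Since |3| > 1, arcsin(3) is undefined. There is no angle whose sine equals 3.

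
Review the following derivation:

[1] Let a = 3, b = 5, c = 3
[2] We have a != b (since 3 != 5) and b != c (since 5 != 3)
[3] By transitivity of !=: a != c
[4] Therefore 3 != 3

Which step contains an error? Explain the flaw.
Step 3: By transitivity of !=: a != c

Step 3 incorrectly applies transitivity to the '!=' relation. Transitivity states: if a R b and b R c, then a R c. However, '!=' is not transitive. Counterexample: 3 != 5 and 5 != 3, but 3 = 3 (both equal 3). Transitivity holds for relations like <, <=, =, but not for !=.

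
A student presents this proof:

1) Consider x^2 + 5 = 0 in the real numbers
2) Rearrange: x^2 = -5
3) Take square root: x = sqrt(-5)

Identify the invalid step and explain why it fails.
Step 3: Take square root: x = sqrt(-5)

Step 3 takes the square root of -5, which is negative. In the real number system, the square root of a negative number is undefined. The equation x^2 + 5 = 0 has no real solutions. Square roots of negative numbers only exist in the complex numbers.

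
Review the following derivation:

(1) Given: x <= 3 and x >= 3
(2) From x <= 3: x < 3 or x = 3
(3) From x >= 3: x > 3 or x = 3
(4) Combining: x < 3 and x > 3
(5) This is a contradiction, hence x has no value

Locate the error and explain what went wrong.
Step 4: Combining: x < 3 and x > 3

Step 4 incorrectly combines the conditions. From x <= 3 and x >= 3, the intersection is x = 3. The error treats the 'or' cases as 'and' requirements. The correct conclusion is that x = 3 is the unique solution, not that no solution exists.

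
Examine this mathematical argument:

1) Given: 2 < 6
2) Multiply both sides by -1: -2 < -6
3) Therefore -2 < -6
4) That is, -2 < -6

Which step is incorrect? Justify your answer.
Step 2: Multiply both sides by -1: -2 < -6

Step 2 multiplies both sides by -1 but fails to reverse the inequality sign. When multiplying (or dividing) an inequality by a negative number, the direction must be reversed. Since 2 < 6, we should get -2 > -6, i.e., -2 > -6.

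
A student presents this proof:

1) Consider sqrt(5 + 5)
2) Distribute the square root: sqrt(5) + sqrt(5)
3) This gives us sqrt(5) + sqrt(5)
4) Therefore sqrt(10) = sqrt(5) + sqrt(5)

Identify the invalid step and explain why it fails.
Step 2: Distribute the square root: sqrt(5) + sqrt(5)

Step 2 incorrectly 'distributes' the square root over addition. The square root function does not distribute: sqrt(a + b) ≠ sqrt(a) + sqrt(b). In fact, sqrt(5 + 5) = sqrt(10) ≈ 3.1623, while sqrt(5) + sqrt(5) ≈ 4.4721.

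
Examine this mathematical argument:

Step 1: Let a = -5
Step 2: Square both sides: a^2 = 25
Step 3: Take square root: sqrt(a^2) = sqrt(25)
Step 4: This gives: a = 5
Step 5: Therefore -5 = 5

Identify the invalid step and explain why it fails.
Step 4: This gives: a = 5

Step 4 incorrectly states that sqrt(a^2) = a. The correct identity is sqrt(a^2) = |a|. Since a = -5 < 0, we have sqrt(a^2) = |-5| = 5, not a = -5.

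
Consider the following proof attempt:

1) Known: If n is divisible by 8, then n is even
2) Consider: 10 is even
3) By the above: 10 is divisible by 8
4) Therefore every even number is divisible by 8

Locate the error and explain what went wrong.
Step 3: By the above: 10 is divisible by 8

Step 3 commits the fallacy of affirming the consequent. The known fact 'divisible by 8 → even' does NOT imply 'even → divisible by 8'. That would be the converse, which is false. For example, 10 is even but 10 ÷ 8 = 1.25, which is not an integer.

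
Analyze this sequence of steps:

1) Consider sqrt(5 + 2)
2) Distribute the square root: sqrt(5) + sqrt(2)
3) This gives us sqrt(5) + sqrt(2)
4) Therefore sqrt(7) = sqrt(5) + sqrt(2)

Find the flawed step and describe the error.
Step 2: Distribute the square root: sqrt(5) + sqrt(2)

Step 2 incorrectly 'distributes' the square root over addition. The square root function does not distribute: sqrt(a + b) ≠ sqrt(a) + sqrt(b). In fact, sqrt(5 + 2) = sqrt(7) ≈ 2.6458, while sqrt(5) + sqrt(2) ≈ 3.6503.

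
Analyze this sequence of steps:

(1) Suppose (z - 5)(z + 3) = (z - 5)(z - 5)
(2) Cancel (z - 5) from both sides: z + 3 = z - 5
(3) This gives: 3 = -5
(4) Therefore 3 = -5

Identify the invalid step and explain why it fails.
Step 2: Cancel (z - 5) from both sides: z + 3 = z - 5

Step 2 cancels (z - 5) from both sides. This is only valid if (z - 5) ≠ 0, i.e., z ≠ 5. When z = 5, both sides equal zero regardless of the other factors. The correct approach requires considering z = 5 as a separate case.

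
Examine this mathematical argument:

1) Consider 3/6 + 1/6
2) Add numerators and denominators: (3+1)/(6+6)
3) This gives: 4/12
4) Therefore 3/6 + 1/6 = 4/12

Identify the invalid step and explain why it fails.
Step 2: Add numerators and denominators: (3+1)/(6+6)

Step 2 incorrectly adds fractions by separately adding numerators and denominators. This is wrong. The correct method requires a common denominator: 3/6 + 1/6 = (3×6 + 1×6)/(6×6) = 24/36 = 2/3. The method used gives 4/12, which is different.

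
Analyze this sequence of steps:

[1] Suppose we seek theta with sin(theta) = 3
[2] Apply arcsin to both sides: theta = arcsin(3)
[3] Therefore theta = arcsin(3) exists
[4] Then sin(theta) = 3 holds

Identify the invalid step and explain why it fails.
Step 2: Apply arcsin to both sides: theta = arcsin(3)

Step 2 applies arcsin to 3. However, arcsin(x) is only defined for x in [-1, 1] because sin(theta) can only produce values in that range. Since |3| > 1, arcsin(3) is undefined. There is no angle whose sine equals 3.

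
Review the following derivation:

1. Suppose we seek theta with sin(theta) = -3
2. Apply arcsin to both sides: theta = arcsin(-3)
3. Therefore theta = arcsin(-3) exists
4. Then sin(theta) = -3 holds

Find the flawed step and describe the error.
Step 2: Apply arcsin to both sides: theta = arcsin(-3)

Step 2 applies arcsin to -3. However, arcsin(x) is only defined for x in [-1, 1] because sin(theta) can only produce values in that range. Since |-3| > 1, arcsin(-3) is undefined. There is no angle whose sine equals -3.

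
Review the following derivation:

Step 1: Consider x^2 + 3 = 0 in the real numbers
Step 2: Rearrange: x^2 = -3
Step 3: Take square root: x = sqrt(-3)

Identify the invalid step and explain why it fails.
Step 3: Take square root: x = sqrt(-3)

Step 3 takes the square root of -3, which is negative. In the real number system, the square root of a negative number is undefined. The equation x^2 + 3 = 0 has no real solutions. Square roots of negative numbers only exist in the complex numbers.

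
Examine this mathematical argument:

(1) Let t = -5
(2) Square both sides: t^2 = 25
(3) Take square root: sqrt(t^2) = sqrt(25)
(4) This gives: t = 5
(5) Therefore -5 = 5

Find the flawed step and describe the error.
Step 4: This gives: t = 5

Step 4 incorrectly states that sqrt(t^2) = t. The correct identity is sqrt(t^2) = |t|. Since t = -5 < 0, we have sqrt(t^2) = |-5| = 5, not t = -5.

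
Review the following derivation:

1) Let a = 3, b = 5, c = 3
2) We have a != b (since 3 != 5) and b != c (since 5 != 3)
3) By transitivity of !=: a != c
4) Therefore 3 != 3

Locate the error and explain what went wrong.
Step 3: By transitivity of !=: a != c

Step 3 incorrectly applies transitivity to the '!=' relation. Transitivity states: if a R b and b R c, then a R c. However, '!=' is not transitive. Counterexample: 3 != 5 and 5 != 3, but 3 = 3 (both equal 3). Transitivity holds for relations like <, <=, =, but not for !=.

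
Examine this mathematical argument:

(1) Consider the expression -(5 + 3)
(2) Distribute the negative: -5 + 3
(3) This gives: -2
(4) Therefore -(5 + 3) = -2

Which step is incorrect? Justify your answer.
Step 2: Distribute the negative: -5 + 3

Step 2 incorrectly distributes the negative sign. The correct distribution is -(5 + 3) = -5 - 3 = -8. The negative must be applied to both terms, not just the first. The error treats -(5 + 3) as -5 + 3, which equals -2 instead of -8.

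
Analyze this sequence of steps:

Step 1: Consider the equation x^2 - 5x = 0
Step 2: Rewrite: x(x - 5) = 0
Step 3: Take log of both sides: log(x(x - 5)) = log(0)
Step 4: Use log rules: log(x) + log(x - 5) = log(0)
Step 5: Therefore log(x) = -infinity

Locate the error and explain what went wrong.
Step 3: Take log of both sides: log(x(x - 5)) = log(0)

Step 3 takes the logarithm of both sides, resulting in log(0) on the right side. The logarithm is only defined for positive numbers; log(0) is undefined (approaches negative infinity). This operation is invalid.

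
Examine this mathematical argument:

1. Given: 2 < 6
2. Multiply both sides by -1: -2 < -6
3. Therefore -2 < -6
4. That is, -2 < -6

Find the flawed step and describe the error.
Step 2: Multiply both sides by -1: -2 < -6

Step 2 multiplies both sides by -1 but fails to reverse the inequality sign. When multiplying (or dividing) an inequality by a negative number, the direction must be reversed. Since 2 < 6, we should get -2 > -6, i.e., -2 > -6.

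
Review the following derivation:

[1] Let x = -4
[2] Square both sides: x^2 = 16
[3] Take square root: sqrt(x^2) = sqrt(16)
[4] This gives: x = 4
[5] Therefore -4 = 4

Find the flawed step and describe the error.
Step 4: This gives: x = 4

Step 4 incorrectly states that sqrt(x^2) = x. The correct identity is sqrt(x^2) = |x|. Since x = -4 < 0, we have sqrt(x^2) = |-4| = 4, not x = -4.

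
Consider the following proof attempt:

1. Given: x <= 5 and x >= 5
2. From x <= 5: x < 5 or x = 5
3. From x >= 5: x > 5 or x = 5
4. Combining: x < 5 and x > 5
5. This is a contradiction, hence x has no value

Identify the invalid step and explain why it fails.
Step 4: Combining: x < 5 and x > 5

Step 4 incorrectly combines the conditions. From x <= 5 and x >= 5, the intersection is x = 5. The error treats the 'or' cases as 'and' requirements. The correct conclusion is that x = 5 is the unique solution, not that no solution exists.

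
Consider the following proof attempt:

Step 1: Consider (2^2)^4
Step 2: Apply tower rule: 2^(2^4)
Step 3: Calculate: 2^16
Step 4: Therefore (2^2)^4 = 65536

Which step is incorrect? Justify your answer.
Step 2: Apply tower rule: 2^(2^4)

Step 2 incorrectly states that (a^b)^c = a^(b^c). The correct rule is (a^b)^c = a^(b×c). The actual value is (2^2)^4 = 2^8 = 256, not 2^16 = 65536.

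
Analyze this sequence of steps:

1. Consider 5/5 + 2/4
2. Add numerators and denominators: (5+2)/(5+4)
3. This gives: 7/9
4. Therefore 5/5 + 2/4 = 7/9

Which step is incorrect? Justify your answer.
Step 2: Add numerators and denominators: (5+2)/(5+4)

Step 2 incorrectly adds fractions by separately adding numerators and denominators. This is wrong. The correct method requires a common denominator: 5/5 + 2/4 = (5×4 + 2×5)/(5×4) = 30/20 = 3/2. The method used gives 7/9, which is different.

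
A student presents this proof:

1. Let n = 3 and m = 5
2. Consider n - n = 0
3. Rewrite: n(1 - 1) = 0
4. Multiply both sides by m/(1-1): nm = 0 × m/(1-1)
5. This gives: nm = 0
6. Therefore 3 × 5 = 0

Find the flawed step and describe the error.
Step 4: Multiply both sides by m/(1-1): nm = 0 × m/(1-1)

Step 4 multiplies both sides by m/(1-1). However, 1-1 = 0, so this is multiplication by m/0, which is undefined. We cannot multiply by an undefined expression.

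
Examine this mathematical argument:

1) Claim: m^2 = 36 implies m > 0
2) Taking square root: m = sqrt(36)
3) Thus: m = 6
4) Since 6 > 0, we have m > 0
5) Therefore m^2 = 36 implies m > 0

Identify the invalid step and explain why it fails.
Step 2: Taking square root: m = sqrt(36)

Step 2 takes the square root and assumes the positive root only. The equation m^2 = 36 actually has two solutions: m = 6 and m = -6. The proof silently assumes m > 0 without justification, then uses this assumption to conclude m > 0, which is circular. The counterexample m = -6 shows the claim is false.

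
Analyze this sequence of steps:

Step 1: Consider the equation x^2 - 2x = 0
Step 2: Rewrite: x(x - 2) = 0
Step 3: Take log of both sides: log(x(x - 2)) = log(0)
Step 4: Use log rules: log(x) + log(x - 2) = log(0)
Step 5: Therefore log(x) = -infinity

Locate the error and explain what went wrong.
Step 3: Take log of both sides: log(x(x - 2)) = log(0)

Step 3 takes the logarithm of both sides, resulting in log(0) on the right side. The logarithm is only defined for positive numbers; log(0) is undefined (approaches negative infinity). This operation is invalid.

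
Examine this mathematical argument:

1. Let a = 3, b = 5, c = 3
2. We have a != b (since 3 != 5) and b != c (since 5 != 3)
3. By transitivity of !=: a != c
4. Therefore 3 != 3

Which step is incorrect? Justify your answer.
Step 3: By transitivity of !=: a != c

Step 3 incorrectly applies transitivity to the '!=' relation. Transitivity states: if a R b and b R c, then a R c. However, '!=' is not transitive. Counterexample: 3 != 5 and 5 != 3, but 3 = 3 (both equal 3). Transitivity holds for relations like <, <=, =, but not for !=.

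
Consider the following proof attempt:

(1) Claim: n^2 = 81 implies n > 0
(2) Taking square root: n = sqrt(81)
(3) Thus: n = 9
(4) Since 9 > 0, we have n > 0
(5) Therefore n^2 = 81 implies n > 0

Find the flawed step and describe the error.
Step 2: Taking square root: n = sqrt(81)

Step 2 takes the square root and assumes the positive root only. The equation n^2 = 81 actually has two solutions: n = 9 and n = -9. The proof silently assumes n > 0 without justification, then uses this assumption to conclude n > 0, which is circular. The counterexample n = -9 shows the claim is false.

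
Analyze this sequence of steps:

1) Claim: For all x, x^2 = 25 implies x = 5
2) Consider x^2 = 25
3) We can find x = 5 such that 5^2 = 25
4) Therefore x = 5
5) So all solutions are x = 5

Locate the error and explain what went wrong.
Step 4: Therefore x = 5

Step 4 incorrectly concludes that x = 5 is the only solution. The proof shows that x = 5 is A solution (existence), but does not show it is the ONLY solution (uniqueness). In fact, x = -5 is also a solution since (-5)^2 = 25. Finding one solution doesn't prove there are no others.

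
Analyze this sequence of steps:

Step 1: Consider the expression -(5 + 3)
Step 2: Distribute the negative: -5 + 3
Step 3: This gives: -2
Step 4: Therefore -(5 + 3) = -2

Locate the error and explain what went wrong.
Step 2: Distribute the negative: -5 + 3

Step 2 incorrectly distributes the negative sign. The correct distribution is -(5 + 3) = -5 - 3 = -8. The negative must be applied to both terms, not just the first. The error treats -(5 + 3) as -5 + 3, which equals -2 instead of -8.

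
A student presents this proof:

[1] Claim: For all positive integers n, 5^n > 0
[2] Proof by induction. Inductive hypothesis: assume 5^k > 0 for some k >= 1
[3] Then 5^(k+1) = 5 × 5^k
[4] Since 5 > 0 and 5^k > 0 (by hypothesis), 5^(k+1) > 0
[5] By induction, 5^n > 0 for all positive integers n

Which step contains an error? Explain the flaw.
Step 5: By induction, 5^n > 0 for all positive integers n

Step 5 concludes the proof by induction, but no base case was ever established. A valid induction proof requires: (1) a base case proving 5^1 > 0, and (2) an inductive step showing IF 5^k > 0 THEN 5^(k+1) > 0. Steps 2-4 correctly establish the inductive step, but without the base case the conclusion in step 5 does not follow.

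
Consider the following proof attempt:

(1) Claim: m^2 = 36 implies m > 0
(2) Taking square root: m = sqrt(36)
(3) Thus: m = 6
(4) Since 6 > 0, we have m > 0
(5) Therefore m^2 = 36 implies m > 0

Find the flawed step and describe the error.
Step 2: Taking square root: m = sqrt(36)

Step 2 takes the square root and assumes the positive root only. The equation m^2 = 36 actually has two solutions: m = 6 and m = -6. The proof silently assumes m > 0 without justification, then uses this assumption to conclude m > 0, which is circular. The counterexample m = -6 shows the claim is false.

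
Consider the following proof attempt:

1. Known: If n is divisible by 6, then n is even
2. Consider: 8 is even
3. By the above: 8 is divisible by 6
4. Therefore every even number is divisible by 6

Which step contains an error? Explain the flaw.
Step 3: By the above: 8 is divisible by 6

Step 3 commits the fallacy of affirming the consequent. The known fact 'divisible by 6 → even' does NOT imply 'even → divisible by 6'. That would be the converse, which is false. For example, 8 is even but 8 ÷ 6 = 1.33, which is not an integer.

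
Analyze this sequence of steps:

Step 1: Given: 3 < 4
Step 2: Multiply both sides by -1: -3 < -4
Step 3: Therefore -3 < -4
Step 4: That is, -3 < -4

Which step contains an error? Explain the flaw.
Step 2: Multiply both sides by -1: -3 < -4

Step 2 multiplies both sides by -1 but fails to reverse the inequality sign. When multiplying (or dividing) an inequality by a negative number, the direction must be reversed. Since 3 < 4, we should get -3 > -4, i.e., -3 > -4.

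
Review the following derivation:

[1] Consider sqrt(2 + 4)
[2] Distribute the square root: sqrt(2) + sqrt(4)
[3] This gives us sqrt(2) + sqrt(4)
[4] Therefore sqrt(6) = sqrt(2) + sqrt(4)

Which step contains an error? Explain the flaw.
Step 2: Distribute the square root: sqrt(2) + sqrt(4)

Step 2 incorrectly 'distributes' the square root over addition. The square root function does not distribute: sqrt(a + b) ≠ sqrt(a) + sqrt(b). In fact, sqrt(2 + 4) = sqrt(6) ≈ 2.4495, while sqrt(2) + sqrt(4) ≈ 3.4142.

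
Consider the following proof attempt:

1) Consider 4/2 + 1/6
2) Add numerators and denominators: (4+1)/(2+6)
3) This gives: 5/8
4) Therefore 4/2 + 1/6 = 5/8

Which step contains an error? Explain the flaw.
Step 2: Add numerators and denominators: (4+1)/(2+6)

Step 2 incorrectly adds fractions by separately adding numerators and denominators. This is wrong. The correct method requires a common denominator: 4/2 + 1/6 = (4×6 + 1×2)/(2×6) = 26/12 = 13/6. The method used gives 5/8, which is different.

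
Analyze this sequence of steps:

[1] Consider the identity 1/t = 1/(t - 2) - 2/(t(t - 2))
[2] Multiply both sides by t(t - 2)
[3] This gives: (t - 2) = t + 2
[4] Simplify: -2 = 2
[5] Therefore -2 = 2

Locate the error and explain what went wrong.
Step 3: This gives: (t - 2) = t + 2

Step 3 makes a sign error when clearing denominators. Multiplying -2/(t(t - 2)) by t(t - 2) gives -2, not +2. The correct result is (t - 2) = t - 2, which is trivially true, not (t - 2) = t + 2. (Step 1 is a valid identity: 1/(t - 2) - 2/(t(t - 2)) = (t - 2)/(t(t - 2)) = 1/t.)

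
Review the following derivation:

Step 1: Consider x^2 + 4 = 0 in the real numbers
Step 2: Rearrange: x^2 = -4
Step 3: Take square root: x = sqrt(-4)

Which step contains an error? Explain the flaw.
Step 3: Take square root: x = sqrt(-4)

Step 3 takes the square root of -4, which is negative. In the real number system, the square root of a negative number is undefined. The equation x^2 + 4 = 0 has no real solutions. Square roots of negative numbers only exist in the complex numbers.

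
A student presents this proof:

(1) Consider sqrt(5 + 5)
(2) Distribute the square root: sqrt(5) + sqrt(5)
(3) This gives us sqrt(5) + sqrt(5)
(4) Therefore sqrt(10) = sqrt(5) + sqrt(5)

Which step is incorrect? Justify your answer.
Step 2: Distribute the square root: sqrt(5) + sqrt(5)

Step 2 incorrectly 'distributes' the square root over addition. The square root function does not distribute: sqrt(a + b) ≠ sqrt(a) + sqrt(b). In fact, sqrt(5 + 5) = sqrt(10) ≈ 3.1623, while sqrt(5) + sqrt(5) ≈ 4.4721.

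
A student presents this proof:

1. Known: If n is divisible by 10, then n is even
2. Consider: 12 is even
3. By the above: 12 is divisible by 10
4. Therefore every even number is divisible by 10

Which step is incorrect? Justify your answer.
Step 3: By the above: 12 is divisible by 10

Step 3 commits the fallacy of affirming the consequent. The known fact 'divisible by 10 → even' does NOT imply 'even → divisible by 10'. That would be the converse, which is false. For example, 12 is even but 12 ÷ 10 = 1.20, which is not an integer.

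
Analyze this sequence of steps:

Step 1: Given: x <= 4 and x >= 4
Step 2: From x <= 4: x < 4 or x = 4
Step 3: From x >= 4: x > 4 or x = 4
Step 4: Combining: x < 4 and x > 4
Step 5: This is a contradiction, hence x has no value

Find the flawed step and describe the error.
Step 4: Combining: x < 4 and x > 4

Step 4 incorrectly combines the conditions. From x <= 4 and x >= 4, the intersection is x = 4. The error treats the 'or' cases as 'and' requirements. The correct conclusion is that x = 4 is the unique solution, not that no solution exists.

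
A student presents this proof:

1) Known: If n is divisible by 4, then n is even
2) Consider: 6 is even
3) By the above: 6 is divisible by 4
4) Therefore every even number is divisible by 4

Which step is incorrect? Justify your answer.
Step 3: By the above: 6 is divisible by 4

Step 3 commits the fallacy of affirming the consequent. The known fact 'divisible by 4 → even' does NOT imply 'even → divisible by 4'. That would be the converse, which is false. For example, 6 is even but 6 ÷ 4 = 1.50, which is not an integer.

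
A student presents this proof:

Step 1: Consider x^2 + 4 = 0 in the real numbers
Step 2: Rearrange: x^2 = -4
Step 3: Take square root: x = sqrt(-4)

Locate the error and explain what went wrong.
Step 3: Take square root: x = sqrt(-4)

Step 3 takes the square root of -4, which is negative. In the real number system, the square root of a negative number is undefined. The equation x^2 + 4 = 0 has no real solutions. Square roots of negative numbers only exist in the complex numbers.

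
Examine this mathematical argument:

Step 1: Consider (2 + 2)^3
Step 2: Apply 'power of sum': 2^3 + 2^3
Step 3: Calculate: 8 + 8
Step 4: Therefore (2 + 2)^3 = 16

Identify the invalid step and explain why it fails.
Step 2: Apply 'power of sum': 2^3 + 2^3

Step 2 incorrectly applies a non-existent rule '(a+b)^n = a^n + b^n'. This is false in general. The correct expansion uses the binomial theorem. The actual value is (2 + 2)^3 = 4^3 = 64, not 16.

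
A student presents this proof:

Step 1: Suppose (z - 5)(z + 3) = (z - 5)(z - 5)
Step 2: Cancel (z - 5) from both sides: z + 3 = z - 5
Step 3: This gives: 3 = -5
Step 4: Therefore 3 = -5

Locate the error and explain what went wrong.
Step 2: Cancel (z - 5) from both sides: z + 3 = z - 5

Step 2 cancels (z - 5) from both sides. This is only valid if (z - 5) ≠ 0, i.e., z ≠ 5. When z = 5, both sides equal zero regardless of the other factors. The correct approach requires considering z = 5 as a separate case.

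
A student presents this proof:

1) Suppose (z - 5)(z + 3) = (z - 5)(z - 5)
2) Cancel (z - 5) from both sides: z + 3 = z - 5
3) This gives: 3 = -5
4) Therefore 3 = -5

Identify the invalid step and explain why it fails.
Step 2: Cancel (z - 5) from both sides: z + 3 = z - 5

Step 2 cancels (z - 5) from both sides. This is only valid if (z - 5) ≠ 0, i.e., z ≠ 5. When z = 5, both sides equal zero regardless of the other factors. The correct approach requires considering z = 5 as a separate case.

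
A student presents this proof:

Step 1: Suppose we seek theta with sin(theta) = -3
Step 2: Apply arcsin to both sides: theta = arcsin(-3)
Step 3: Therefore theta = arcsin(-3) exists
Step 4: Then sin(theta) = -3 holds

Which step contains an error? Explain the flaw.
Step 2: Apply arcsin to both sides: theta = arcsin(-3)

Step 2 applies arcsin to -3. However, arcsin(x) is only defined for x in [-1, 1] because sin(theta) can only produce values in that range. Since |-3| > 1, arcsin(-3) is undefined. There is no angle whose sine equals -3.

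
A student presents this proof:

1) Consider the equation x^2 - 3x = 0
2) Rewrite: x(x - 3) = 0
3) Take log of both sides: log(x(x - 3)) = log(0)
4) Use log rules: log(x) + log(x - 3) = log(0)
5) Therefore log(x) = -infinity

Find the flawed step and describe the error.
Step 3: Take log of both sides: log(x(x - 3)) = log(0)

Step 3 takes the logarithm of both sides, resulting in log(0) on the right side. The logarithm is only defined for positive numbers; log(0) is undefined (approaches negative infinity). This operation is invalid.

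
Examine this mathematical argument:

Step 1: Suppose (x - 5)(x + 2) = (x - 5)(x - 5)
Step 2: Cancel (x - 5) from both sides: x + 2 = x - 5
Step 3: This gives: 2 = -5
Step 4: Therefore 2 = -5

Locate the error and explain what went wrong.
Step 2: Cancel (x - 5) from both sides: x + 2 = x - 5

Step 2 cancels (x - 5) from both sides. This is only valid if (x - 5) ≠ 0, i.e., x ≠ 5. When x = 5, both sides equal zero regardless of the other factors. The correct approach requires considering x = 5 as a separate case.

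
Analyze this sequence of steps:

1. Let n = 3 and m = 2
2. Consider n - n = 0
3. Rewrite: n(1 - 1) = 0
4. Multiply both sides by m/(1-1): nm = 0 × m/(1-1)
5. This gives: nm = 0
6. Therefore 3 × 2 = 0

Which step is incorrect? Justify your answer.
Step 4: Multiply both sides by m/(1-1): nm = 0 × m/(1-1)

Step 4 multiplies both sides by m/(1-1). However, 1-1 = 0, so this is multiplication by m/0, which is undefined. We cannot multiply by an undefined expression.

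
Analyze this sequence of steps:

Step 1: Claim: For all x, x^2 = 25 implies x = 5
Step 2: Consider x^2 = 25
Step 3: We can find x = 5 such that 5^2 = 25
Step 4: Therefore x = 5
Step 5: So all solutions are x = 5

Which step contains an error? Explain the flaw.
Step 4: Therefore x = 5

Step 4 incorrectly concludes that x = 5 is the only solution. The proof shows that x = 5 is A solution (existence), but does not show it is the ONLY solution (uniqueness). In fact, x = -5 is also a solution since (-5)^2 = 25. Finding one solution doesn't prove there are no others.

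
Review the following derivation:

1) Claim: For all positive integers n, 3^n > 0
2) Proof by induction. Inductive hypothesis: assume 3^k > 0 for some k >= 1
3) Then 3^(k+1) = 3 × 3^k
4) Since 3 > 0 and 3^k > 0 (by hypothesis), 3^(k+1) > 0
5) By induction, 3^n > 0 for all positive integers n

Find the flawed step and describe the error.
Step 5: By induction, 3^n > 0 for all positive integers n

Step 5 concludes the proof by induction, but no base case was ever established. A valid induction proof requires: (1) a base case proving 3^1 > 0, and (2) an inductive step showing IF 3^k > 0 THEN 3^(k+1) > 0. Steps 2-4 correctly establish the inductive step, but without the base case the conclusion in step 5 does not follow.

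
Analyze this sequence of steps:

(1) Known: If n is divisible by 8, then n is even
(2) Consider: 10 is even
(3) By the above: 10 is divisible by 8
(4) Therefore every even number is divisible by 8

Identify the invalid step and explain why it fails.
Step 3: By the above: 10 is divisible by 8

Step 3 commits the fallacy of affirming the consequent. The known fact 'divisible by 8 → even' does NOT imply 'even → divisible by 8'. That would be the converse, which is false. For example, 10 is even but 10 ÷ 8 = 1.25, which is not an integer.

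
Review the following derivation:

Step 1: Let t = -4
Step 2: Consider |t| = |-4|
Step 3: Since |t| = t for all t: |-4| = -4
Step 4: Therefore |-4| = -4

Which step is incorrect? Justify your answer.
Step 3: Since |t| = t for all t: |-4| = -4

Step 3 incorrectly states that |t| = t for all t. The correct definition is |t| = t when t >= 0, and |t| = -t when t < 0. Since -4 < 0, we have |-4| = -(-4) = 4, not -4.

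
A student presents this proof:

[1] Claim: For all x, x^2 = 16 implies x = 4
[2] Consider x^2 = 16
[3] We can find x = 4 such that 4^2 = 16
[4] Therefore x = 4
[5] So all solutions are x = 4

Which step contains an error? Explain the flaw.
Step 4: Therefore x = 4

Step 4 incorrectly concludes that x = 4 is the only solution. The proof shows that x = 4 is A solution (existence), but does not show it is the ONLY solution (uniqueness). In fact, x = -4 is also a solution since (-4)^2 = 16. Finding one solution doesn't prove there are no others.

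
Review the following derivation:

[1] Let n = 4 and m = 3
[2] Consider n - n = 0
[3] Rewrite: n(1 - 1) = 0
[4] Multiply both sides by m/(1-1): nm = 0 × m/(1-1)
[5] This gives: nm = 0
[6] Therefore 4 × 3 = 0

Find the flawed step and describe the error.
Step 4: Multiply both sides by m/(1-1): nm = 0 × m/(1-1)

Step 4 multiplies both sides by m/(1-1). However, 1-1 = 0, so this is multiplication by m/0, which is undefined. We cannot multiply by an undefined expression.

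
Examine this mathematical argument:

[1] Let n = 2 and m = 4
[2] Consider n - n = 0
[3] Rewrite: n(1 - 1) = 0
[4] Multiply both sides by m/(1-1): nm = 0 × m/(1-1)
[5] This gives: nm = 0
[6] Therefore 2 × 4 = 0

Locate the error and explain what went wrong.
Step 4: Multiply both sides by m/(1-1): nm = 0 × m/(1-1)

Step 4 multiplies both sides by m/(1-1). However, 1-1 = 0, so this is multiplication by m/0, which is undefined. We cannot multiply by an undefined expression.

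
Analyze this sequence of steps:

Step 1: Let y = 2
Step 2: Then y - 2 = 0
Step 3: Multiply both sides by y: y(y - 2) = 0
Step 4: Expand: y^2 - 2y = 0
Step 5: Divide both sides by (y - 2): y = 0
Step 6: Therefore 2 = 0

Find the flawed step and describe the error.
Step 5: Divide both sides by (y - 2): y = 0

Step 5 divides both sides by (y - 2). However, since y = 2, we have (y - 2) = 0. Division by zero is undefined, making this step invalid.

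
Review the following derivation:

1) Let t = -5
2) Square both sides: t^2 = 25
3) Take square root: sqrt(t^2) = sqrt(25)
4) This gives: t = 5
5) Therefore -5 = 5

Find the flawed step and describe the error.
Step 4: This gives: t = 5

Step 4 incorrectly states that sqrt(t^2) = t. The correct identity is sqrt(t^2) = |t|. Since t = -5 < 0, we have sqrt(t^2) = |-5| = 5, not t = -5.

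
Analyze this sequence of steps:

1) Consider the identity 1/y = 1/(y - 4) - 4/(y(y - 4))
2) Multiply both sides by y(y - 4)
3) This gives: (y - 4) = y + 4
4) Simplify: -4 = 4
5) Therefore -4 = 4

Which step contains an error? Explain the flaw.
Step 3: This gives: (y - 4) = y + 4

Step 3 makes a sign error when clearing denominators. Multiplying -4/(y(y - 4)) by y(y - 4) gives -4, not +4. The correct result is (y - 4) = y - 4, which is trivially true, not (y - 4) = y + 4. (Step 1 is a valid identity: 1/(y - 4) - 4/(y(y - 4)) = (y - 4)/(y(y - 4)) = 1/y.)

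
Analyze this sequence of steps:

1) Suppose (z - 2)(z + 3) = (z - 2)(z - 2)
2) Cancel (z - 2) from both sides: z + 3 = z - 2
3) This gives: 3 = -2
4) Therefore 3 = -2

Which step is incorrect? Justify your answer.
Step 2: Cancel (z - 2) from both sides: z + 3 = z - 2

Step 2 cancels (z - 2) from both sides. This is only valid if (z - 2) ≠ 0, i.e., z ≠ 2. When z = 2, both sides equal zero regardless of the other factors. The correct approach requires considering z = 2 as a separate case.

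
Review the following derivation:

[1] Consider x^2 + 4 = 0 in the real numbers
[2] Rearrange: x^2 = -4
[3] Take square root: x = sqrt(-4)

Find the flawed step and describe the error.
Step 3: Take square root: x = sqrt(-4)

Step 3 takes the square root of -4, which is negative. In the real number system, the square root of a negative number is undefined. The equation x^2 + 4 = 0 has no real solutions. Square roots of negative numbers only exist in the complex numbers.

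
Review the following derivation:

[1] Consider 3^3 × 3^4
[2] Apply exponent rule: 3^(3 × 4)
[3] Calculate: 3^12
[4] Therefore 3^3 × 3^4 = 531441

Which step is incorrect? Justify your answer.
Step 2: Apply exponent rule: 3^(3 × 4)

Step 2 incorrectly states that a^b × a^c = a^(b×c). The correct rule is a^b × a^c = a^(b+c). The actual value is 3^3 × 3^4 = 3^7 = 2187, not 3^12 = 531441.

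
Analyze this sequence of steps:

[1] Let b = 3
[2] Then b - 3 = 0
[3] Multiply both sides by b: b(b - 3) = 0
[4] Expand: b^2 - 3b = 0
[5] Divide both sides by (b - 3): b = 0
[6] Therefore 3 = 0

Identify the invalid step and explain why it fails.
Step 5: Divide both sides by (b - 3): b = 0

Step 5 divides both sides by (b - 3). However, since b = 3, we have (b - 3) = 0. Division by zero is undefined, making this step invalid.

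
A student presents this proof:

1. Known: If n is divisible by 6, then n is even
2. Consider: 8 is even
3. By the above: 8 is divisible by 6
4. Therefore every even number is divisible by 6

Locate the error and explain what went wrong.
Step 3: By the above: 8 is divisible by 6

Step 3 commits the fallacy of affirming the consequent. The known fact 'divisible by 6 → even' does NOT imply 'even → divisible by 6'. That would be the converse, which is false. For example, 8 is even but 8 ÷ 6 = 1.33, which is not an integer.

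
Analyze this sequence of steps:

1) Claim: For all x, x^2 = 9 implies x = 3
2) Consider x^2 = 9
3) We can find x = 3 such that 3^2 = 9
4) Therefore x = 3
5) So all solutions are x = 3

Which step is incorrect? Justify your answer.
Step 4: Therefore x = 3

Step 4 incorrectly concludes that x = 3 is the only solution. The proof shows that x = 3 is A solution (existence), but does not show it is the ONLY solution (uniqueness). In fact, x = -3 is also a solution since (-3)^2 = 9. Finding one solution doesn't prove there are no others.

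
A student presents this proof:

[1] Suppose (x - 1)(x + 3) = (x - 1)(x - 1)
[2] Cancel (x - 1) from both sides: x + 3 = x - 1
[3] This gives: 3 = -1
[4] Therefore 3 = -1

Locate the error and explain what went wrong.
Step 2: Cancel (x - 1) from both sides: x + 3 = x - 1

Step 2 cancels (x - 1) from both sides. This is only valid if (x - 1) ≠ 0, i.e., x ≠ 1. When x = 1, both sides equal zero regardless of the other factors. The correct approach requires considering x = 1 as a separate case.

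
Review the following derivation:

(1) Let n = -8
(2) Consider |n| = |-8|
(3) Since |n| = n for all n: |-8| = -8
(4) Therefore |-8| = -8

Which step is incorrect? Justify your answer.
Step 3: Since |n| = n for all n: |-8| = -8

Step 3 incorrectly states that |n| = n for all n. The correct definition is |n| = n when n >= 0, and |n| = -n when n < 0. Since -8 < 0, we have |-8| = -(-8) = 8, not -8.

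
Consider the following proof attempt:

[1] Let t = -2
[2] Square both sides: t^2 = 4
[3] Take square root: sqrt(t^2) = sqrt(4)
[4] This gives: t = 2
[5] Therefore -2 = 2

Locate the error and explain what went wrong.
Step 4: This gives: t = 2

Step 4 incorrectly states that sqrt(t^2) = t. The correct identity is sqrt(t^2) = |t|. Since t = -2 < 0, we have sqrt(t^2) = |-2| = 2, not t = -2.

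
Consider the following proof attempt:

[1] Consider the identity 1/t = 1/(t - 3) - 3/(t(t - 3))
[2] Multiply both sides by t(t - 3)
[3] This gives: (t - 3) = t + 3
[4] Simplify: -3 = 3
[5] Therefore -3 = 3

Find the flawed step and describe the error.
Step 3: This gives: (t - 3) = t + 3

Step 3 makes a sign error when clearing denominators. Multiplying -3/(t(t - 3)) by t(t - 3) gives -3, not +3. The correct result is (t - 3) = t - 3, which is trivially true, not (t - 3) = t + 3. (Step 1 is a valid identity: 1/(t - 3) - 3/(t(t - 3)) = (t - 3)/(t(t - 3)) = 1/t.)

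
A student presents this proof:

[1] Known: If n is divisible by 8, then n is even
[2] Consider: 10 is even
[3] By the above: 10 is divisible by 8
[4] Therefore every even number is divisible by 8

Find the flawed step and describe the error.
Step 3: By the above: 10 is divisible by 8

Step 3 commits the fallacy of affirming the consequent. The known fact 'divisible by 8 → even' does NOT imply 'even → divisible by 8'. That would be the converse, which is false. For example, 10 is even but 10 ÷ 8 = 1.25, which is not an integer.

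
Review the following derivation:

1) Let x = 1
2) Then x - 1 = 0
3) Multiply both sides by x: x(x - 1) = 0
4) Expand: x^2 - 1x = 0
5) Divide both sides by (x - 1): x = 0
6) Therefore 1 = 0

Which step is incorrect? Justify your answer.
Step 5: Divide both sides by (x - 1): x = 0

Step 5 divides both sides by (x - 1). However, since x = 1, we have (x - 1) = 0. Division by zero is undefined, making this step invalid.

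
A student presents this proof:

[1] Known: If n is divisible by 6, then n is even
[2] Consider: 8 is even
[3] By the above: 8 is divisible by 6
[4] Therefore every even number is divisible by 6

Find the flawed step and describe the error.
Step 3: By the above: 8 is divisible by 6

Step 3 commits the fallacy of affirming the consequent. The known fact 'divisible by 6 → even' does NOT imply 'even → divisible by 6'. That would be the converse, which is false. For example, 8 is even but 8 ÷ 6 = 1.33, which is not an integer.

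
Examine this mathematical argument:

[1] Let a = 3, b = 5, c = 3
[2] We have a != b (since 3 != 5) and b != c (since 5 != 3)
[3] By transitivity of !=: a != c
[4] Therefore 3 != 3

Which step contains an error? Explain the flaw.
Step 3: By transitivity of !=: a != c

Step 3 incorrectly applies transitivity to the '!=' relation. Transitivity states: if a R b and b R c, then a R c. However, '!=' is not transitive. Counterexample: 3 != 5 and 5 != 3, but 3 = 3 (both equal 3). Transitivity holds for relations like <, <=, =, but not for !=.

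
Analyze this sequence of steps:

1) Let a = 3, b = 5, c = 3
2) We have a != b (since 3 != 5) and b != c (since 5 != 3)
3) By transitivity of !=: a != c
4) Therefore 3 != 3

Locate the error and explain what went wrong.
Step 3: By transitivity of !=: a != c

Step 3 incorrectly applies transitivity to the '!=' relation. Transitivity states: if a R b and b R c, then a R c. However, '!=' is not transitive. Counterexample: 3 != 5 and 5 != 3, but 3 = 3 (both equal 3). Transitivity holds for relations like <, <=, =, but not for !=.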